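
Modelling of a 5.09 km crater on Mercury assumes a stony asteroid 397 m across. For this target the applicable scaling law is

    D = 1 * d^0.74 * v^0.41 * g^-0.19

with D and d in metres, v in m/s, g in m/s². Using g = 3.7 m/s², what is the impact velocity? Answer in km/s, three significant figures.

Rearranging for v: v = [D / (1 · 397^0.74 · 3.7^-0.19)]^(1/0.41).
D = 5090 m.
397^0.74 = 83.77
3.7^-0.19 = 0.7799
Denominator = 1 × 83.77 × 0.7799 = 65.33
D / 65.33 = 5090 / 65.33 = 77.91
v = 77.91^(1/0.41) = 77.91^2.439 = 41077 m/s

v ≈ 41.1 km/s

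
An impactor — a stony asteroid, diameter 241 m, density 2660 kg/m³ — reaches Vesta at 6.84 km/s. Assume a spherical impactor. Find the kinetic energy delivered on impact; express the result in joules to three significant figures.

v = 6840 m/s.
Mass m = (π/6) ρ d³ = (π/6) × 2660 × (241)³ = 1.950 × 10^10 kg
E = ½ m v² = 0.5 × 1.950 × 10^10 × (6840)² = 4.562 × 10^17 J

E ≈ 4.56 × 10^17 J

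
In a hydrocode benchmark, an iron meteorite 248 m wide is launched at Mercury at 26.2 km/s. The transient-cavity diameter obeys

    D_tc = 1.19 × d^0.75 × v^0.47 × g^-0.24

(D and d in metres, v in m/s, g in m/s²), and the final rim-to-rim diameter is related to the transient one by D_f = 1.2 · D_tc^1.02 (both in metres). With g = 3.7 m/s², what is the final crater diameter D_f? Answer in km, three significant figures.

D_f ≈ 9.27 km

v = 26200 m/s.
d^0.75 = 248^0.75 = 62.49
v^0.47 = 26200^0.47 = 119.3
g^-0.24 = 3.7^-0.24 = 0.7305
D_tc = 1.19 × 62.49 × 119.3 × 0.7305 = 6481 m
D_f = 1.2 × (6481)^1.02 = 9269 m
     = 9.269 km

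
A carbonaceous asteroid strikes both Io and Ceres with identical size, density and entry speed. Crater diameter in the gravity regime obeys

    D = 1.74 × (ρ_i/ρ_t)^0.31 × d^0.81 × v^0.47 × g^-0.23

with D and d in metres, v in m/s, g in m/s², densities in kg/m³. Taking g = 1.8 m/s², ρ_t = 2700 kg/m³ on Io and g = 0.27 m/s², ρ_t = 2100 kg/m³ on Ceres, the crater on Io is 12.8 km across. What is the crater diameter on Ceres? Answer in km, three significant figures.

The impactor-only factors (d, v, ρ_i) cancel in the ratio, leaving D_Ceres/D_Io = (g_Ceres/g_Io)^-0.23 · (ρ_t,Io/ρ_t,Ceres)^0.31.
(0.27/1.8)^-0.23 = 0.1500^-0.23 = 1.547
(2700/2100)^0.31 = 1.286^0.31 = 1.081
Ratio = 1.547 × 1.081 = 1.672
D_Ceres = 1.672 × 12.8 km = 21.4 km

D ≈ 21.4 km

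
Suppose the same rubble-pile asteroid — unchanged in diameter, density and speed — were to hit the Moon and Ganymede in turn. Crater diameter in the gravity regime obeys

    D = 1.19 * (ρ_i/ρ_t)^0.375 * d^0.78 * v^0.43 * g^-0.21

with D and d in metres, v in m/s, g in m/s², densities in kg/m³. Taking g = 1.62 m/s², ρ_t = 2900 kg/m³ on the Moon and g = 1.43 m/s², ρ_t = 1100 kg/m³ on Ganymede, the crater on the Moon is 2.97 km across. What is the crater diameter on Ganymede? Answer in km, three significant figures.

The impactor-only factors (d, v, ρ_i) cancel in the ratio, leaving D_Ganymede/D_Moon = (g_Ganymede/g_Moon)^-0.21 · (ρ_t,Moon/ρ_t,Ganymede)^0.375.
(1.43/1.62)^-0.21 = 0.8827^-0.21 = 1.027
(2900/1100)^0.375 = 2.636^0.375 = 1.438
Ratio = 1.027 × 1.438 = 1.477
D_Ganymede = 1.477 × 2.97 km = 4.39 km

D ≈ 4.39 km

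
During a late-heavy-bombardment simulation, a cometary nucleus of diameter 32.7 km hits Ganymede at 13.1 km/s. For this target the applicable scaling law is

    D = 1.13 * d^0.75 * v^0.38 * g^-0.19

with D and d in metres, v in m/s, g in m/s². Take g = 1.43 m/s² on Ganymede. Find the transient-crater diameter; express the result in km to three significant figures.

In SI units: d = 32700 m, v = 13100 m/s.
d^0.75 = 32700^0.75 = 2432
v^0.38 = 13100^0.38 = 36.69
g^-0.19 = 1.43^-0.19 = 0.9343
D = 1.13 × 2432 × 36.69 × 0.9343 = 94205 m
   = 94.21 km

D ≈ 94.2 km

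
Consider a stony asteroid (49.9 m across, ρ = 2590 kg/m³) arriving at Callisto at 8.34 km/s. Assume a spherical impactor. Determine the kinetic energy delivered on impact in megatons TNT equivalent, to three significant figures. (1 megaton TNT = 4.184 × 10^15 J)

v = 8340 m/s.
Mass m = (π/6) ρ d³ = (π/6) × 2590 × (49.9)³ = 1.685 × 10^8 kg
E = ½ m v² = 0.5 × 1.685 × 10^8 × (8340)² = 5.860 × 10^15 J
   = 5.860 × 10^15 / 4.184×10^15 = 1.401 Mt

E ≈ 1.40 Mt TNT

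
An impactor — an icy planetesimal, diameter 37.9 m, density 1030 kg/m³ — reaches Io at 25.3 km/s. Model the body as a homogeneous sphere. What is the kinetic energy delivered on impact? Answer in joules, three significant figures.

E ≈ 9.40 × 10^15 J

v = 25300 m/s.
Mass m = (π/6) ρ d³ = (π/6) × 1030 × (37.9)³ = 2.936 × 10^7 kg
E = ½ m v² = 0.5 × 2.936 × 10^7 × (25300)² = 9.397 × 10^15 J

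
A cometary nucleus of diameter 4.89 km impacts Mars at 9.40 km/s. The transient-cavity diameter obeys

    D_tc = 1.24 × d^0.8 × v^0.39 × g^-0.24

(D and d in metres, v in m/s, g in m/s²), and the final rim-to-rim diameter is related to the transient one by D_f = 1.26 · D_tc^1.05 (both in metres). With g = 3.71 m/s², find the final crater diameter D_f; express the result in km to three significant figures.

D_f ≈ 60.4 km

In SI: d = 4890 m, v = 9400 m/s.
d^0.8 = 4890^0.8 = 894.2
v^0.39 = 9400^0.39 = 35.44
g^-0.24 = 3.71^-0.24 = 0.7300
D_tc = 1.24 × 894.2 × 35.44 × 0.7300 = 28690 m
D_f = 1.26 × (28690)^1.05 = 60393 m
     = 60.39 km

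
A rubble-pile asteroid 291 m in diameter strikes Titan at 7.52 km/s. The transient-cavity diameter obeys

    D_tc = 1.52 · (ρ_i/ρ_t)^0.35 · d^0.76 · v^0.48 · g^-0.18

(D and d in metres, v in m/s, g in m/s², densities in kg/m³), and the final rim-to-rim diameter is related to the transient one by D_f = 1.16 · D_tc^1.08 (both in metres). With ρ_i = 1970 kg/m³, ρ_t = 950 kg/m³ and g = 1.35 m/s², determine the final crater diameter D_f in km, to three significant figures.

v = 7520 m/s.
(ρ_i/ρ_t)^0.35 = (1970/950)^0.35 = 1.291
d^0.76 = 291^0.76 = 74.57
v^0.48 = 7520^0.48 = 72.54
g^-0.18 = 1.35^-0.18 = 0.9474
D_tc = 1.52 × 1.291 × 74.57 × 72.54 × 0.9474 = 10060 m
D_f = 1.16 × (10060)^1.08 = 24393 m
     = 24.39 km

D_f ≈ 24.4 km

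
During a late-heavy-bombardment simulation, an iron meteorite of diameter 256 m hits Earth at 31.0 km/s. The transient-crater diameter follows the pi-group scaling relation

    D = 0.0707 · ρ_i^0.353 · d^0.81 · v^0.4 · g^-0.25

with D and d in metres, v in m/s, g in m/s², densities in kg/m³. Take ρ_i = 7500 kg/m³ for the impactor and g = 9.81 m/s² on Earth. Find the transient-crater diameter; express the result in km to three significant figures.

D ≈ 5.21 km

In SI units: v = 31000 m/s.
ρ_i^0.353 = 7500^0.353 = 23.33
d^0.81 = 256^0.81 = 89.26
v^0.4 = 31000^0.4 = 62.60
g^-0.25 = 9.81^-0.25 = 0.5650
D = 0.0707 × 23.33 × 89.26 × 62.60 × 0.5650 = 5207 m
   = 5.207 km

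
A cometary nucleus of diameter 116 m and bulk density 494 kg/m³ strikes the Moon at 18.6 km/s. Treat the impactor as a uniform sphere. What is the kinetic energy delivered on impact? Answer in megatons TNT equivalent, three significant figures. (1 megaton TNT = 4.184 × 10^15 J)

E ≈ 16.7 Mt TNT

v = 18600 m/s.
Mass m = (π/6) ρ d³ = (π/6) × 494 × (116)³ = 4.037 × 10^8 kg
E = ½ m v² = 0.5 × 4.037 × 10^8 × (18600)² = 6.983 × 10^16 J
   = 6.983 × 10^16 / 4.184×10^15 = 16.69 Mt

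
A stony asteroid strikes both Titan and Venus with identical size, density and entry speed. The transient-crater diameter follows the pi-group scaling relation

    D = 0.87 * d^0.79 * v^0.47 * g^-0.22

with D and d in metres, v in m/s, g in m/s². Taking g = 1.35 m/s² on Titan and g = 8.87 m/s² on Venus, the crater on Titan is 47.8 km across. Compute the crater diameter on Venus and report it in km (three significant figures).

All impactor-dependent factors cancel in the ratio, leaving D_Venus/D_Titan = (g_Venus/g_Titan)^-0.22.
(8.87/1.35)^-0.22 = 6.570^-0.22 = 0.6609
D_Venus = 0.6609 × 47.8 km = 31.6 km

D ≈ 31.6 km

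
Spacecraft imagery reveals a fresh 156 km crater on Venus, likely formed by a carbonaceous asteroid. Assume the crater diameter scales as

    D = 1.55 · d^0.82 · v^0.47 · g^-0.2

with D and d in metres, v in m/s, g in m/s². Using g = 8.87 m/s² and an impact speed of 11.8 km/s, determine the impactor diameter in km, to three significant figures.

d ≈ 9.96 km

Rearranging for d: d = [D / (1.55 · 11800^0.47 · 8.87^-0.2)]^(1/0.82).
D = 156000 m.
11800^0.47 = 81.99
8.87^-0.2 = 0.6463
Denominator = 1.55 × 81.99 × 0.6463 = 82.13
D / 82.13 = 156000 / 82.13 = 1899
d = 1899^(1/0.82) = 1899^1.2195 = 9958 m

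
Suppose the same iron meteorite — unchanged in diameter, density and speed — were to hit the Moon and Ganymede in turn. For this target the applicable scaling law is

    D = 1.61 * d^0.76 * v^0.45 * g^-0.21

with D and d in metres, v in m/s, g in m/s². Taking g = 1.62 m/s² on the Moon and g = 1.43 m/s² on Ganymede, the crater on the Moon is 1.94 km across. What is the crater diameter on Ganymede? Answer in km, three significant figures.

D ≈ 1.99 km

All impactor-dependent factors cancel in the ratio, leaving D_Ganymede/D_Moon = (g_Ganymede/g_Moon)^-0.21.
(1.43/1.62)^-0.21 = 0.8827^-0.21 = 1.027
D_Ganymede = 1.027 × 1.94 km = 1.99 km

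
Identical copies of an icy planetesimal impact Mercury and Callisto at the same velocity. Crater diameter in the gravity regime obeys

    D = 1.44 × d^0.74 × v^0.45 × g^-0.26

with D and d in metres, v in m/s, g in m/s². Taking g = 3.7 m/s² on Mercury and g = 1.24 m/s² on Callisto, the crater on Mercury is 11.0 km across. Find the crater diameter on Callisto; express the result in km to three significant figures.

D ≈ 14.6 km

All impactor-dependent factors cancel in the ratio, leaving D_Callisto/D_Mercury = (g_Callisto/g_Mercury)^-0.26.
(1.24/3.7)^-0.26 = 0.3351^-0.26 = 1.329
D_Callisto = 1.329 × 11.0 km = 14.6 km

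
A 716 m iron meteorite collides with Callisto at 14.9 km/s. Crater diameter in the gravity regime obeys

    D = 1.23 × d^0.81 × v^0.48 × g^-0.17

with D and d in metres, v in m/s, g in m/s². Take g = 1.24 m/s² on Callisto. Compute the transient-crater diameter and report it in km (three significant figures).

In SI units: v = 14900 m/s.
d^0.81 = 716^0.81 = 205.3
v^0.48 = 14900^0.48 = 100.7
g^-0.17 = 1.24^-0.17 = 0.9641
D = 1.23 × 205.3 × 100.7 × 0.9641 = 24516 m
   = 24.52 km

D ≈ 24.5 km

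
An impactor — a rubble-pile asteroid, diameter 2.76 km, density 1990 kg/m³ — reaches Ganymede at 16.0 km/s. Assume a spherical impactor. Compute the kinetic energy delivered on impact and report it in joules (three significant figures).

E ≈ 2.80 × 10^21 J

d = 2760 m; v = 16000 m/s.
Mass m = (π/6) ρ d³ = (π/6) × 1990 × (2760)³ = 2.191 × 10^13 kg
E = ½ m v² = 0.5 × 2.191 × 10^13 × (16000)² = 2.804 × 10^21 J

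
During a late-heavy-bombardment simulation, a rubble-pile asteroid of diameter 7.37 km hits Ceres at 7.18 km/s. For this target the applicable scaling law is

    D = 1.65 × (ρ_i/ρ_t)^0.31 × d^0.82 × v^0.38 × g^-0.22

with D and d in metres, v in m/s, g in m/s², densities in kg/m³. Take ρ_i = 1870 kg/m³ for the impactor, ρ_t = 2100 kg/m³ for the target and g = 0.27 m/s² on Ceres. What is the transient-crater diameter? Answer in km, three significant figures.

In SI units: d = 7370 m, v = 7180 m/s.
(ρ_i/ρ_t)^0.31 = (1870/2100)^0.31 = 0.9647
d^0.82 = 7370^0.82 = 1484
v^0.38 = 7180^0.38 = 29.20
g^-0.22 = 0.27^-0.22 = 1.334
D = 1.65 × 0.9647 × 1484 × 29.20 × 1.334 = 92013 m
   = 92.01 km

D ≈ 92.0 km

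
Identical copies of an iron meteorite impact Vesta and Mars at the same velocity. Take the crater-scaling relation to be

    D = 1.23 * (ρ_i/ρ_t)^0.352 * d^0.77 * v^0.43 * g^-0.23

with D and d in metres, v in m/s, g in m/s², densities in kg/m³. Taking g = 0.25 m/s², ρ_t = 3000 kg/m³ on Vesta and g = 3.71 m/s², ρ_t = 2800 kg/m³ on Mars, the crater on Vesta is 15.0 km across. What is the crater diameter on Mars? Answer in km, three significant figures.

The impactor-only factors (d, v, ρ_i) cancel in the ratio, leaving D_Mars/D_Vesta = (g_Mars/g_Vesta)^-0.23 · (ρ_t,Vesta/ρ_t,Mars)^0.352.
(3.71/0.25)^-0.23 = 14.84^-0.23 = 0.5377
(3000/2800)^0.352 = 1.071^0.352 = 1.024
Ratio = 0.5377 × 1.024 = 0.5506
D_Mars = 0.5506 × 15.0 km = 8.26 km

D ≈ 8.26 km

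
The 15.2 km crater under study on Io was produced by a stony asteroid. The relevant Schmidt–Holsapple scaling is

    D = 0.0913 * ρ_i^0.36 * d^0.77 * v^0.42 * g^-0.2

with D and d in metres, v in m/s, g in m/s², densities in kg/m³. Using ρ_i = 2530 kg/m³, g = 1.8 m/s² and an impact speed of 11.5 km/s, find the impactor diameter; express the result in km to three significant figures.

Rearranging for d: d = [D / (0.0913 · 2530^0.36 · 11500^0.42 · 1.8^-0.2)]^(1/0.77).
D = 15200 m.
2530^0.36 = 16.79
11500^0.42 = 50.76
1.8^-0.2 = 0.8891
Denominator = 0.0913 × 16.79 × 50.76 × 0.8891 = 69.18
D / 69.18 = 15200 / 69.18 = 219.7
d = 219.7^(1/0.77) = 219.7^1.2987 = 1100 m

d ≈ 1.10 km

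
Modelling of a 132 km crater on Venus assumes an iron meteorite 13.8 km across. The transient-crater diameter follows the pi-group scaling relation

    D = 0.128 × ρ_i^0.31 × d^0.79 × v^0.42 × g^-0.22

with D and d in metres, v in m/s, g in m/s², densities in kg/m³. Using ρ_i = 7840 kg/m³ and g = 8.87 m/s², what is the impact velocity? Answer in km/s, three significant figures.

v ≈ 14.2 km/s

Rearranging for v: v = [D / (0.128 · 7840^0.31 · 13800^0.79 · 8.87^-0.22)]^(1/0.42).
D = 132000 m.
7840^0.31 = 16.12
13800^0.79 = 1864
8.87^-0.22 = 0.6187
Denominator = 0.128 × 16.12 × 1864 × 0.6187 = 2380
D / 2380 = 132000 / 2380 = 55.46
v = 55.46^(1/0.42) = 55.46^2.381 = 14204 m/s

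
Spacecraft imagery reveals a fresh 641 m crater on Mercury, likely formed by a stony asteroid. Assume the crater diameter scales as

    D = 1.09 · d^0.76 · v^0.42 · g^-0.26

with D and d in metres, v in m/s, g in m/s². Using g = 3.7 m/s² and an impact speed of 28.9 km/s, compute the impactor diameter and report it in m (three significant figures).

d ≈ 23.6 m

Rearranging for d: d = [D / (1.09 · 28900^0.42 · 3.7^-0.26)]^(1/0.76).
28900^0.42 = 74.74
3.7^-0.26 = 0.7117
Denominator = 1.09 × 74.74 × 0.7117 = 57.98
D / 57.98 = 641 / 57.98 = 11.06
d = 11.06^(1/0.76) = 11.06^1.3158 = 23.63 m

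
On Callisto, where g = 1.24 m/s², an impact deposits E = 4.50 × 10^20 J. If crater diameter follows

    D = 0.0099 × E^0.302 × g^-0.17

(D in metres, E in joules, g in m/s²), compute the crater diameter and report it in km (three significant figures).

E^0.302 = (4.50 × 10^20)^0.302 = 1.727 × 10^6
g^-0.17 = 1.24^-0.17 = 0.9641
D = 0.0099 × 1.727 × 10^6 × 0.9641 = 16484 m
   = 16.48 km

D ≈ 16.5 km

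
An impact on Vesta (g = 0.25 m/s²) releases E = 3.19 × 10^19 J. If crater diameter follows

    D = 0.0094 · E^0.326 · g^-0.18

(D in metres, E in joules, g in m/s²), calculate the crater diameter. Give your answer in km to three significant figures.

E^0.326 = (3.19 × 10^19)^0.326 = 2.282 × 10^6
g^-0.18 = 0.25^-0.18 = 1.283
D = 0.0094 × 2.282 × 10^6 × 1.283 = 27521 m
   = 27.52 km

D ≈ 27.5 km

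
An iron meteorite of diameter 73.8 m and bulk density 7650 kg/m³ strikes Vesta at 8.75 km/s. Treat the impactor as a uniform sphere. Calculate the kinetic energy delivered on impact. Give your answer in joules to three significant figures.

v = 8750 m/s.
Mass m = (π/6) ρ d³ = (π/6) × 7650 × (73.8)³ = 1.610 × 10^9 kg
E = ½ m v² = 0.5 × 1.610 × 10^9 × (8750)² = 6.163 × 10^16 J

E ≈ 6.16 × 10^16 J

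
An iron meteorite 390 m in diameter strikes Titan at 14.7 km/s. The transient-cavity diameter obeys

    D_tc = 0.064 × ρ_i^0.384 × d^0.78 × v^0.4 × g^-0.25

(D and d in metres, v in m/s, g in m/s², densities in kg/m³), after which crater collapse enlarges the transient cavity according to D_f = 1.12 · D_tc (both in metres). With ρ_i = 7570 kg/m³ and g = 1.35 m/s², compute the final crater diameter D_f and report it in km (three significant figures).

D_f ≈ 10.0 km

v = 14700 m/s.
ρ_i^0.384 = 7570^0.384 = 30.87
d^0.78 = 390^0.78 = 105.0
v^0.4 = 14700^0.4 = 46.44
g^-0.25 = 1.35^-0.25 = 0.9277
D_tc = 0.064 × 30.87 × 105.0 × 46.44 × 0.9277 = 8937 m
D_f = 1.12 × 8937 = 10009 m
     = 10.01 km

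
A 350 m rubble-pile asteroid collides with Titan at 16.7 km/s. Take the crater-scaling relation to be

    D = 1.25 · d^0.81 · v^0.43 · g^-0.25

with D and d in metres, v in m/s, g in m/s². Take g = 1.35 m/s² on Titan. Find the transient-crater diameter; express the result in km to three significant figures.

In SI units: v = 16700 m/s.
d^0.81 = 350^0.81 = 115.0
v^0.43 = 16700^0.43 = 65.43
g^-0.25 = 1.35^-0.25 = 0.9277
D = 1.25 × 115.0 × 65.43 × 0.9277 = 8726 m
   = 8.726 km

D ≈ 8.73 km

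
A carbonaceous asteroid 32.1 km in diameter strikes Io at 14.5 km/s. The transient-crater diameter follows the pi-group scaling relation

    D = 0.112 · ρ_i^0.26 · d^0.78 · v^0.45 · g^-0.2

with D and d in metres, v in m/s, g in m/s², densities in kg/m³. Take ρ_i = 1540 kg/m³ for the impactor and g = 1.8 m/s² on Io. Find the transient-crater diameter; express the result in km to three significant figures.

D ≈ 164 km

In SI units: d = 32100 m, v = 14500 m/s.
ρ_i^0.26 = 1540^0.26 = 6.741
d^0.78 = 32100^0.78 = 3274
v^0.45 = 14500^0.45 = 74.58
g^-0.2 = 1.8^-0.2 = 0.8891
D = 0.112 × 6.741 × 3274 × 74.58 × 0.8891 = 1.639 × 10^5 m
   = 163.9 km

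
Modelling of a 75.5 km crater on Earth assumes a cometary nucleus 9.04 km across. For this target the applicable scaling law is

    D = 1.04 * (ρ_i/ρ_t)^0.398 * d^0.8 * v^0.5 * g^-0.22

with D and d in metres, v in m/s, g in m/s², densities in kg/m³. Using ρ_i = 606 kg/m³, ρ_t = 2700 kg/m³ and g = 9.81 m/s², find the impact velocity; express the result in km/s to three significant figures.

v ≈ 22.1 km/s

Rearranging for v: v = [D / (1.04 · (606/2700)^0.398 · 9040^0.8 · 9.81^-0.22)]^(1/0.5).
D = 75500 m.
(606/2700)^0.398 = 0.5517
9040^0.8 = 1462
9.81^-0.22 = 0.6051
Denominator = 1.04 × 0.5517 × 1462 × 0.6051 = 507.6
D / 507.6 = 75500 / 507.6 = 148.7
v = 148.7^(1/0.5) = 148.7^2 = 22112 m/s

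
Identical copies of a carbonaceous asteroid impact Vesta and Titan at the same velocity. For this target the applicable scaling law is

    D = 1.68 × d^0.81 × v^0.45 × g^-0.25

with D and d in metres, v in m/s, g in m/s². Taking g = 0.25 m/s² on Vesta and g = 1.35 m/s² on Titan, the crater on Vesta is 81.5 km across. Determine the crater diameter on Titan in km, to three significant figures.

D ≈ 53.5 km

All impactor-dependent factors cancel in the ratio, leaving D_Titan/D_Vesta = (g_Titan/g_Vesta)^-0.25.
(1.35/0.25)^-0.25 = 5.400^-0.25 = 0.6560
D_Titan = 0.6560 × 81.5 km = 53.5 km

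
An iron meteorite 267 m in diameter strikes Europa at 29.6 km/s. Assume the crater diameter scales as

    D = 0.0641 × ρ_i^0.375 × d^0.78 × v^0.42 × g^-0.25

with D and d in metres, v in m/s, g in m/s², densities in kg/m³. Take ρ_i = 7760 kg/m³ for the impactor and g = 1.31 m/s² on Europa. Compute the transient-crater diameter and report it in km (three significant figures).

In SI units: v = 29600 m/s.
ρ_i^0.375 = 7760^0.375 = 28.75
d^0.78 = 267^0.78 = 78.10
v^0.42 = 29600^0.42 = 75.50
g^-0.25 = 1.31^-0.25 = 0.9347
D = 0.0641 × 28.75 × 78.10 × 75.50 × 0.9347 = 10157 m
   = 10.16 km

D ≈ 10.2 km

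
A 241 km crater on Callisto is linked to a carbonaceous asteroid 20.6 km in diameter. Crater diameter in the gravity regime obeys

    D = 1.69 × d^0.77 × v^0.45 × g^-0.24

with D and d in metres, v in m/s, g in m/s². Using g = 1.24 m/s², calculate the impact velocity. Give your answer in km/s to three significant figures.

Rearranging for v: v = [D / (1.69 · 20600^0.77 · 1.24^-0.24)]^(1/0.45).
D = 241000 m.
20600^0.77 = 2097
1.24^-0.24 = 0.9497
Denominator = 1.69 × 2097 × 0.9497 = 3366
D / 3366 = 241000 / 3366 = 71.60
v = 71.60^(1/0.45) = 71.60^2.2222 = 13243 m/s

v ≈ 13.2 km/s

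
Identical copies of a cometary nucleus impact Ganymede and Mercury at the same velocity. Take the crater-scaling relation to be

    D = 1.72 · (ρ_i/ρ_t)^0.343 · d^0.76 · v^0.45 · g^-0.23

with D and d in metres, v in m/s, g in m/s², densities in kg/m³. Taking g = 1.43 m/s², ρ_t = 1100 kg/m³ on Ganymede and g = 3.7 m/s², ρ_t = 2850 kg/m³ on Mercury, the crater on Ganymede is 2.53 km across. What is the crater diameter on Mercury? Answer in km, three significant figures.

D ≈ 1.47 km

The impactor-only factors (d, v, ρ_i) cancel in the ratio, leaving D_Mercury/D_Ganymede = (g_Mercury/g_Ganymede)^-0.23 · (ρ_t,Ganymede/ρ_t,Mercury)^0.343.
(3.7/1.43)^-0.23 = 2.587^-0.23 = 0.8036
(1100/2850)^0.343 = 0.3860^0.343 = 0.7214
Ratio = 0.8036 × 0.7214 = 0.5797
D_Mercury = 0.5797 × 2.53 km = 1.47 km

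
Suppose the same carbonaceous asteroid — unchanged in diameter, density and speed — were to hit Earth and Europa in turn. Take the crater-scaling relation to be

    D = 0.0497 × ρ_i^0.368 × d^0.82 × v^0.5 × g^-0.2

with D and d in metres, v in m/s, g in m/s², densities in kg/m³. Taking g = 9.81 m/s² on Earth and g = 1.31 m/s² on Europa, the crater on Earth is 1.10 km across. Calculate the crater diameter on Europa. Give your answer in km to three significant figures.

All impactor-dependent factors cancel in the ratio, leaving D_Europa/D_Earth = (g_Europa/g_Earth)^-0.2.
(1.31/9.81)^-0.2 = 0.1335^-0.2 = 1.496
D_Europa = 1.496 × 1.10 km = 1.65 km

D ≈ 1.65 km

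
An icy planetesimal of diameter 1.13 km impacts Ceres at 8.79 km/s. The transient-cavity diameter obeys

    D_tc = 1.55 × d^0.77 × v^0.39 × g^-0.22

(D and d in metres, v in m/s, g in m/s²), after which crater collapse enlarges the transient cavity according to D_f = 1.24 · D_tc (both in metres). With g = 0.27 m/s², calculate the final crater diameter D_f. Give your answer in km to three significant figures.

D_f ≈ 19.9 km

In SI: d = 1130 m, v = 8790 m/s.
d^0.77 = 1130^0.77 = 224.3
v^0.39 = 8790^0.39 = 34.53
g^-0.22 = 0.27^-0.22 = 1.334
D_tc = 1.55 × 224.3 × 34.53 × 1.334 = 16010 m
D_f = 1.24 × 16010 = 19852 m
     = 19.85 km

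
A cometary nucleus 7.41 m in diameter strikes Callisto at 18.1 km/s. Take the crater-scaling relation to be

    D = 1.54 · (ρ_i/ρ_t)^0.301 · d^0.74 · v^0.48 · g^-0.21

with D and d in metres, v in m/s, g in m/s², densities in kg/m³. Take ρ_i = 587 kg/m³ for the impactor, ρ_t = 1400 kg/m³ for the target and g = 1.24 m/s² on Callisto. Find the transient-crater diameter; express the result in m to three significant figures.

D ≈ 552 m

In SI units: v = 18100 m/s.
(ρ_i/ρ_t)^0.301 = (587/1400)^0.301 = 0.7698
d^0.74 = 7.41^0.74 = 4.402
v^0.48 = 18100^0.48 = 110.6
g^-0.21 = 1.24^-0.21 = 0.9558
D = 1.54 × 0.7698 × 4.402 × 110.6 × 0.9558 = 551.7 m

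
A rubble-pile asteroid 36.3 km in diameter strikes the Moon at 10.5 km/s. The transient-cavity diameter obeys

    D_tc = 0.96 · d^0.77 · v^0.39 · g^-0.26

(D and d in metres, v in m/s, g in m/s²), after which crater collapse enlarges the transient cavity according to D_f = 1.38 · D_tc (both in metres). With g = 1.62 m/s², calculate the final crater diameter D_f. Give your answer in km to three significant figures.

In SI: d = 36300 m, v = 10500 m/s.
d^0.77 = 36300^0.77 = 3244
v^0.39 = 10500^0.39 = 37.01
g^-0.26 = 1.62^-0.26 = 0.8821
D_tc = 0.96 × 3244 × 37.01 × 0.8821 = 1.017 × 10^5 m
D_f = 1.38 × 1.017 × 10^5 = 1.403 × 10^5 m
     = 140.3 km

D_f ≈ 140 km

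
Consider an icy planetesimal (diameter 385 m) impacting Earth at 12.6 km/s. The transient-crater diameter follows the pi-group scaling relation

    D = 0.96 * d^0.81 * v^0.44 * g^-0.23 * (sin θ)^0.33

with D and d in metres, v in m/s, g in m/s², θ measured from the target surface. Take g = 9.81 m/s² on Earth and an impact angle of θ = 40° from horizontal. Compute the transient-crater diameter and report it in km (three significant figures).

In SI units: v = 12600 m/s.
d^0.81 = 385^0.81 = 124.2
v^0.44 = 12600^0.44 = 63.70
g^-0.23 = 9.81^-0.23 = 0.5914
(sin 40°)^0.33 = 0.6428^0.33 = 0.8643
D = 0.96 × 124.2 × 63.70 × 0.5914 × 0.8643 = 3882 m
   = 3.882 km

D ≈ 3.88 km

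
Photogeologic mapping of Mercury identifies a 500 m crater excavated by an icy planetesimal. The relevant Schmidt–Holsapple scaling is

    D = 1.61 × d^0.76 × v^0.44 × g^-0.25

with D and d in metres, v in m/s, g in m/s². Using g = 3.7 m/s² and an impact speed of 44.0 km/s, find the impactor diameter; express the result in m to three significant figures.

d ≈ 5.99 m

Rearranging for d: d = [D / (1.61 · 44000^0.44 · 3.7^-0.25)]^(1/0.76).
44000^0.44 = 110.4
3.7^-0.25 = 0.7210
Denominator = 1.61 × 110.4 × 0.7210 = 128.2
D / 128.2 = 500 / 128.2 = 3.900
d = 3.900^(1/0.76) = 3.900^1.3158 = 5.994 m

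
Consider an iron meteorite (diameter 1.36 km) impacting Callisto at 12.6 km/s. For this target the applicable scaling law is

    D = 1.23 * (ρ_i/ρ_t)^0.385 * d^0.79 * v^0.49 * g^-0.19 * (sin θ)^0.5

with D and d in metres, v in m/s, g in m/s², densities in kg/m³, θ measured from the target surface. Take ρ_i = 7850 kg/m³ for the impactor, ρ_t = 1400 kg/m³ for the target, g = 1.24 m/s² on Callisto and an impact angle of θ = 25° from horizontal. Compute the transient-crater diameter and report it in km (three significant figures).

In SI units: d = 1360 m, v = 12600 m/s.
(ρ_i/ρ_t)^0.385 = (7850/1400)^0.385 = 1.942
d^0.79 = 1360^0.79 = 298.9
v^0.49 = 12600^0.49 = 102.1
g^-0.19 = 1.24^-0.19 = 0.9600
(sin 25°)^0.5 = 0.4226^0.5 = 0.6501
D = 1.23 × 1.942 × 298.9 × 102.1 × 0.9600 × 0.6501 = 45494 m
   = 45.49 km

D ≈ 45.5 km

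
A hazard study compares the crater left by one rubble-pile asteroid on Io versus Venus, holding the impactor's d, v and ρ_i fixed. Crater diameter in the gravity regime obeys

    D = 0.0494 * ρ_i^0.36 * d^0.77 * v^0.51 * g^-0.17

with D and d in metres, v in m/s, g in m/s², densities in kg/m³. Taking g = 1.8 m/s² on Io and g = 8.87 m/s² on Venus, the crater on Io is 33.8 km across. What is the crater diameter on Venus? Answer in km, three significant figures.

All impactor-dependent factors cancel in the ratio, leaving D_Venus/D_Io = (g_Venus/g_Io)^-0.17.
(8.87/1.8)^-0.17 = 4.928^-0.17 = 0.7625
D_Venus = 0.7625 × 33.8 km = 25.8 km

D ≈ 25.8 km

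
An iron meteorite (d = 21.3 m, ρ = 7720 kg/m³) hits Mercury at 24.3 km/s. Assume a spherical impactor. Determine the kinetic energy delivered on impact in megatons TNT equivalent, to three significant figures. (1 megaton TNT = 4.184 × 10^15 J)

E ≈ 2.76 Mt TNT

v = 24300 m/s.
Mass m = (π/6) ρ d³ = (π/6) × 7720 × (21.3)³ = 3.906 × 10^7 kg
E = ½ m v² = 0.5 × 3.906 × 10^7 × (24300)² = 1.153 × 10^16 J
   = 1.153 × 10^16 / 4.184×10^15 = 2.756 Mt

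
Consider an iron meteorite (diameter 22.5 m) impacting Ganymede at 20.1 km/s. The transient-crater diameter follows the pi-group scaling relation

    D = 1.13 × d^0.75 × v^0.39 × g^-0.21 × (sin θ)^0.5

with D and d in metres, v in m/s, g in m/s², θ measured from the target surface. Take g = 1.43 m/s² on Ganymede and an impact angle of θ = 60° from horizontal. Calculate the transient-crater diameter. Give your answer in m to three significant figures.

In SI units: v = 20100 m/s.
d^0.75 = 22.5^0.75 = 10.33
v^0.39 = 20100^0.39 = 47.67
g^-0.21 = 1.43^-0.21 = 0.9276
(sin 60°)^0.5 = 0.8660^0.5 = 0.9306
D = 1.13 × 10.33 × 47.67 × 0.9276 × 0.9306 = 480.3 m

D ≈ 480 m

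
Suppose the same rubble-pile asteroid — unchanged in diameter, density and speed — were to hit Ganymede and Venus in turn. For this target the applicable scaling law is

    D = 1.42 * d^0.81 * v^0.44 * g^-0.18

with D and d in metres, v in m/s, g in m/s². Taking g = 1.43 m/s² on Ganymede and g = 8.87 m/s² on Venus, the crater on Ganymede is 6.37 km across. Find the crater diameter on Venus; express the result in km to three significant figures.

All impactor-dependent factors cancel in the ratio, leaving D_Venus/D_Ganymede = (g_Venus/g_Ganymede)^-0.18.
(8.87/1.43)^-0.18 = 6.203^-0.18 = 0.7200
D_Venus = 0.7200 × 6.37 km = 4.59 km

D ≈ 4.59 km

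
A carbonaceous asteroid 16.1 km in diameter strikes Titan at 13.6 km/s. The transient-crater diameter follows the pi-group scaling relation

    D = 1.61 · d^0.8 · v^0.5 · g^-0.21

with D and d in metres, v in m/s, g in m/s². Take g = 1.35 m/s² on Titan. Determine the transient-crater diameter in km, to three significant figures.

D ≈ 409 km

In SI units: d = 16100 m, v = 13600 m/s.
d^0.8 = 16100^0.8 = 2320
v^0.5 = 13600^0.5 = 116.6
g^-0.21 = 1.35^-0.21 = 0.9389
D = 1.61 × 2320 × 116.6 × 0.9389 = 4.089 × 10^5 m
   = 408.9 km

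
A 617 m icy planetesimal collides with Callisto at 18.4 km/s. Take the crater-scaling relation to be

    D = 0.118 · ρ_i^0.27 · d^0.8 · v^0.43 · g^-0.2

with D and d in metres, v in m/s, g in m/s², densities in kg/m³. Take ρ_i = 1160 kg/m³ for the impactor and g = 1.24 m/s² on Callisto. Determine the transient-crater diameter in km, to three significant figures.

D ≈ 8.85 km

In SI units: v = 18400 m/s.
ρ_i^0.27 = 1160^0.27 = 6.721
d^0.8 = 617^0.8 = 170.7
v^0.43 = 18400^0.43 = 68.21
g^-0.2 = 1.24^-0.2 = 0.9579
D = 0.118 × 6.721 × 170.7 × 68.21 × 0.9579 = 8845 m
   = 8.845 km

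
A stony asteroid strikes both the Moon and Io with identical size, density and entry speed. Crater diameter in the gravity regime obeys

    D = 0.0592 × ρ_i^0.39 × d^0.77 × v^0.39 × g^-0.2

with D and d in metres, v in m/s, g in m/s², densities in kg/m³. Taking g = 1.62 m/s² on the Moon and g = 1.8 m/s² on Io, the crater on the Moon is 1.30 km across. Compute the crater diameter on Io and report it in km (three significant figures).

D ≈ 1.27 km

All impactor-dependent factors cancel in the ratio, leaving D_Io/D_Moon = (g_Io/g_Moon)^-0.2.
(1.8/1.62)^-0.2 = 1.111^-0.2 = 0.9792
D_Io = 0.9792 × 1.30 km = 1.27 km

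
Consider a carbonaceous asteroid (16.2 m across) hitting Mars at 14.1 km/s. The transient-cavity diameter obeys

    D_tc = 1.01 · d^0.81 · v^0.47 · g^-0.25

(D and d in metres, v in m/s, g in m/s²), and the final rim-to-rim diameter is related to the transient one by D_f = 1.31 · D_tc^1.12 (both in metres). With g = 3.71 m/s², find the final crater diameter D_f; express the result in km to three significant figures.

D_f ≈ 1.75 km

v = 14100 m/s.
d^0.81 = 16.2^0.81 = 9.543
v^0.47 = 14100^0.47 = 89.15
g^-0.25 = 3.71^-0.25 = 0.7205
D_tc = 1.01 × 9.543 × 89.15 × 0.7205 = 619.1 m
D_f = 1.31 × (619.1)^1.12 = 1754 m
     = 1.754 km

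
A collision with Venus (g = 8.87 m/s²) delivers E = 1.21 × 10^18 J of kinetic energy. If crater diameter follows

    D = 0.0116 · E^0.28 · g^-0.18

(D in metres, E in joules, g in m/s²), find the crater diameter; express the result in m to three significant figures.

D ≈ 906 m

E^0.28 = (1.21 × 10^18)^0.28 = 1.157 × 10^5
g^-0.18 = 8.87^-0.18 = 0.6751
D = 0.0116 × 1.157 × 10^5 × 0.6751 = 906.1 m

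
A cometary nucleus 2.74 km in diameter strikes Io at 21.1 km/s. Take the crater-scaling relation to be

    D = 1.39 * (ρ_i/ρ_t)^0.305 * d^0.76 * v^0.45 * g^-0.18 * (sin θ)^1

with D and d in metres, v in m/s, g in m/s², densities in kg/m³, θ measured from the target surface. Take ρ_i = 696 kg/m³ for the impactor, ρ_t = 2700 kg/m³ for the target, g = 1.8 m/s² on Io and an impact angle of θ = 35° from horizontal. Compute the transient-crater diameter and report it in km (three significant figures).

D ≈ 17.2 km

In SI units: d = 2740 m, v = 21100 m/s.
(ρ_i/ρ_t)^0.305 = (696/2700)^0.305 = 0.6613
d^0.76 = 2740^0.76 = 409.9
v^0.45 = 21100^0.45 = 88.29
g^-0.18 = 1.8^-0.18 = 0.8996
(sin 35°)^1 = 0.5736^1 = 0.5736
D = 1.39 × 0.6613 × 409.9 × 88.29 × 0.8996 × 0.5736 = 17166 m
   = 17.17 km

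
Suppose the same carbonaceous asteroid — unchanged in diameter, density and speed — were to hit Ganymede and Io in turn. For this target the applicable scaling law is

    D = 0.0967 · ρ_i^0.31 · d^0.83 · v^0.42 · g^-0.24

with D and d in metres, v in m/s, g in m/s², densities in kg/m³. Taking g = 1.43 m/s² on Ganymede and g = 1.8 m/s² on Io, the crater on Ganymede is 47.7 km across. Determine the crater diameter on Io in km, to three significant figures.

D ≈ 45.1 km

All impactor-dependent factors cancel in the ratio, leaving D_Io/D_Ganymede = (g_Io/g_Ganymede)^-0.24.
(1.8/1.43)^-0.24 = 1.259^-0.24 = 0.9462
D_Io = 0.9462 × 47.7 km = 45.1 km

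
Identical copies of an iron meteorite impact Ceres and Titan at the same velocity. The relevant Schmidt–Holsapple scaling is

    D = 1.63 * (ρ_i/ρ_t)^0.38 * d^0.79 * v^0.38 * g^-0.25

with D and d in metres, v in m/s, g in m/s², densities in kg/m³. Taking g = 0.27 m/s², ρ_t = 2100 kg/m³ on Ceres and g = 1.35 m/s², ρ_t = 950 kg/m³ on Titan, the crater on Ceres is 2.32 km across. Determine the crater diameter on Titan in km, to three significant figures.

The impactor-only factors (d, v, ρ_i) cancel in the ratio, leaving D_Titan/D_Ceres = (g_Titan/g_Ceres)^-0.25 · (ρ_t,Ceres/ρ_t,Titan)^0.38.
(1.35/0.27)^-0.25 = 5.000^-0.25 = 0.6687
(2100/950)^0.38 = 2.211^0.38 = 1.352
Ratio = 0.6687 × 1.352 = 0.9041
D_Titan = 0.9041 × 2.32 km = 2.10 km

D ≈ 2.10 km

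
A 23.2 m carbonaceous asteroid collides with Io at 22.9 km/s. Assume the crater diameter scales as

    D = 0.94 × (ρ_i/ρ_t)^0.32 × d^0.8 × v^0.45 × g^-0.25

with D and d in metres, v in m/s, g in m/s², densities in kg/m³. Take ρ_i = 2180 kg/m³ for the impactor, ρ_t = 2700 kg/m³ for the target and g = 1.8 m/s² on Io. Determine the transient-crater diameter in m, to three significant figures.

In SI units: v = 22900 m/s.
(ρ_i/ρ_t)^0.32 = (2180/2700)^0.32 = 0.9338
d^0.8 = 23.2^0.8 = 12.37
v^0.45 = 22900^0.45 = 91.61
g^-0.25 = 1.8^-0.25 = 0.8633
D = 0.94 × 0.9338 × 12.37 × 91.61 × 0.8633 = 858.7 m

D ≈ 859 m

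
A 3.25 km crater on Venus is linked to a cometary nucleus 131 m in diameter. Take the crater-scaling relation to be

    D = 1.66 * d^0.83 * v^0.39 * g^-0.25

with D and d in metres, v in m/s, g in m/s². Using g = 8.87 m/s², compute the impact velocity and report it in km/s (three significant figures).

Rearranging for v: v = [D / (1.66 · 131^0.83 · 8.87^-0.25)]^(1/0.39).
D = 3250 m.
131^0.83 = 57.19
8.87^-0.25 = 0.5795
Denominator = 1.66 × 57.19 × 0.5795 = 55.02
D / 55.02 = 3250 / 55.02 = 59.07
v = 59.07^(1/0.39) = 59.07^2.5641 = 34831 m/s

v ≈ 34.8 km/s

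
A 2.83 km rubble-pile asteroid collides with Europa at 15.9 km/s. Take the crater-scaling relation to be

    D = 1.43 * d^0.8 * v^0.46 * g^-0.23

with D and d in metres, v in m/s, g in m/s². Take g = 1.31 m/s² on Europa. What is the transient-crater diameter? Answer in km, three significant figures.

In SI units: d = 2830 m, v = 15900 m/s.
d^0.8 = 2830^0.8 = 577.3
v^0.46 = 15900^0.46 = 85.63
g^-0.23 = 1.31^-0.23 = 0.9398
D = 1.43 × 577.3 × 85.63 × 0.9398 = 66435 m
   = 66.44 km

D ≈ 66.4 km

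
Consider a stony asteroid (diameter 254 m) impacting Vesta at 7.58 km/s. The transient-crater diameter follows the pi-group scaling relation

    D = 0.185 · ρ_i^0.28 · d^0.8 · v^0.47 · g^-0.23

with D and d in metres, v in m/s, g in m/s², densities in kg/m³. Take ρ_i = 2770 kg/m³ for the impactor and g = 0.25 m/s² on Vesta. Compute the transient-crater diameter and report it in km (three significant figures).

D ≈ 13.1 km

In SI units: v = 7580 m/s.
ρ_i^0.28 = 2770^0.28 = 9.202
d^0.8 = 254^0.8 = 83.92
v^0.47 = 7580^0.47 = 66.60
g^-0.23 = 0.25^-0.23 = 1.376
D = 0.185 × 9.202 × 83.92 × 66.60 × 1.376 = 13092 m
   = 13.09 km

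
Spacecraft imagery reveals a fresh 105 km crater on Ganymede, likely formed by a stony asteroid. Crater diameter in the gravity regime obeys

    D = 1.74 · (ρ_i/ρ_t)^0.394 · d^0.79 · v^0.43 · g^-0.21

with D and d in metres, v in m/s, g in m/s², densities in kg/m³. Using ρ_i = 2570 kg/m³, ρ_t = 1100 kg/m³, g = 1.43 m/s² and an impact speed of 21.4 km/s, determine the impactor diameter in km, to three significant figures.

d ≈ 3.56 km

Rearranging for d: d = [D / (1.74 · (2570/1100)^0.394 · 21400^0.43 · 1.43^-0.21)]^(1/0.79).
D = 105000 m.
(2570/1100)^0.394 = 1.397
21400^0.43 = 72.79
1.43^-0.21 = 0.9276
Denominator = 1.74 × 1.397 × 72.79 × 0.9276 = 164.1
D / 164.1 = 105000 / 164.1 = 639.9
d = 639.9^(1/0.79) = 639.9^1.2658 = 3564 m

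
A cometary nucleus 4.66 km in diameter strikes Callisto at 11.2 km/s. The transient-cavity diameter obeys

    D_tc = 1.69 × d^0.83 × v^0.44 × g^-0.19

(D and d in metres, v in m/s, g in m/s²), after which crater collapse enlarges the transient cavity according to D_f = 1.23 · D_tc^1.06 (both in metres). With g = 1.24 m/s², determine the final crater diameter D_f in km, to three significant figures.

D_f ≈ 268 km

In SI: d = 4660 m, v = 11200 m/s.
d^0.83 = 4660^0.83 = 1109
v^0.44 = 11200^0.44 = 60.49
g^-0.19 = 1.24^-0.19 = 0.9600
D_tc = 1.69 × 1109 × 60.49 × 0.9600 = 1.088 × 10^5 m
D_f = 1.23 × (1.088 × 10^5)^1.06 = 2.684 × 10^5 m
     = 268.4 km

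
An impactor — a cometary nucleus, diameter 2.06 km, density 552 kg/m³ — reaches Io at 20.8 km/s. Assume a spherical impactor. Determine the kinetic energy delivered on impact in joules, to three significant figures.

E ≈ 5.47 × 10^20 J

d = 2060 m; v = 20800 m/s.
Mass m = (π/6) ρ d³ = (π/6) × 552 × (2060)³ = 2.527 × 10^12 kg
E = ½ m v² = 0.5 × 2.527 × 10^12 × (20800)² = 5.466 × 10^20 J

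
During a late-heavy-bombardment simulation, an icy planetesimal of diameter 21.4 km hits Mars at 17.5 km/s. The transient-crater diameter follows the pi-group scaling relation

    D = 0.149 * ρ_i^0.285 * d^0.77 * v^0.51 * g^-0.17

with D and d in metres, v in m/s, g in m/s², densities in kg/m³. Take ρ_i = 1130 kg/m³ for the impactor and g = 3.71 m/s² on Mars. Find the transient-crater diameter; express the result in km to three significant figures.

D ≈ 279 km

In SI units: d = 21400 m, v = 17500 m/s.
ρ_i^0.285 = 1130^0.285 = 7.415
d^0.77 = 21400^0.77 = 2160
v^0.51 = 17500^0.51 = 145.9
g^-0.17 = 3.71^-0.17 = 0.8002
D = 0.149 × 7.415 × 2160 × 145.9 × 0.8002 = 2.786 × 10^5 m
   = 278.6 km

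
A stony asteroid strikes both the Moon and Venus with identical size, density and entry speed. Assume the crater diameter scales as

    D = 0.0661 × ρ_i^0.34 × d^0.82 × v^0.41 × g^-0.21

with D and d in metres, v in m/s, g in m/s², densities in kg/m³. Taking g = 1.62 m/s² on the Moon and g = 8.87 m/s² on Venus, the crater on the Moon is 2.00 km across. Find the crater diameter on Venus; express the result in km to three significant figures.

D ≈ 1.40 km

All impactor-dependent factors cancel in the ratio, leaving D_Venus/D_Moon = (g_Venus/g_Moon)^-0.21.
(8.87/1.62)^-0.21 = 5.475^-0.21 = 0.6997
D_Venus = 0.6997 × 2.00 km = 1.40 km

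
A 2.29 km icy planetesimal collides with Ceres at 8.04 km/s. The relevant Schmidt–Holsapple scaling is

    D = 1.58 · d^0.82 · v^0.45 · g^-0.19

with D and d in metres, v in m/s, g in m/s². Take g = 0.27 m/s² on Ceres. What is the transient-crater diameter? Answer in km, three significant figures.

D ≈ 65.9 km

In SI units: d = 2290 m, v = 8040 m/s.
d^0.82 = 2290^0.82 = 568.9
v^0.45 = 8040^0.45 = 57.20
g^-0.19 = 0.27^-0.19 = 1.282
D = 1.58 × 568.9 × 57.20 × 1.282 = 65914 m
   = 65.91 km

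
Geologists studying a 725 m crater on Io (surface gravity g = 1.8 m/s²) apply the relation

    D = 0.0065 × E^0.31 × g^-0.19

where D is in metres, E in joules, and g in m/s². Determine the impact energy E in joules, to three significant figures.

Rearranging: E = [D / (0.0065 · g^-0.19)]^(1/0.31).
g^-0.19 = 1.8^-0.19 = 0.8943
D / (0.0065 × 0.8943) = 725 / (5.813 × 10^-3) = 1.247 × 10^5
E = (1.247 × 10^5)^3.2258 = 2.743 × 10^16 J

E ≈ 2.74 × 10^16 J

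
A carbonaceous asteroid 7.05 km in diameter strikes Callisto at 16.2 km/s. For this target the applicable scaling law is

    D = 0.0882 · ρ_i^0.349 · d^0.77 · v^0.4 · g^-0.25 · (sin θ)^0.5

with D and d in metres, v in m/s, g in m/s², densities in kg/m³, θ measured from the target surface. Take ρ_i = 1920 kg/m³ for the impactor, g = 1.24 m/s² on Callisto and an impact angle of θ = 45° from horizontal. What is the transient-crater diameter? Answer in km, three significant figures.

D ≈ 43.6 km

In SI units: d = 7050 m, v = 16200 m/s.
ρ_i^0.349 = 1920^0.349 = 13.99
d^0.77 = 7050^0.77 = 918.6
v^0.4 = 16200^0.4 = 48.28
g^-0.25 = 1.24^-0.25 = 0.9476
(sin 45°)^0.5 = 0.7071^0.5 = 0.8409
D = 0.0882 × 13.99 × 918.6 × 48.28 × 0.9476 × 0.8409 = 43606 m
   = 43.61 km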